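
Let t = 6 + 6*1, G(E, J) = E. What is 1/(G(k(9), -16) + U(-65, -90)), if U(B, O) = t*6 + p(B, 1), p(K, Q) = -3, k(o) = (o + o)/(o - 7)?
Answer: 1/78 ≈ 0.012821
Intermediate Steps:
k(o) = 2*o/(-7 + o) (k(o) = (2*o)/(-7 + o) = 2*o/(-7 + o))
t = 12 (t = 6 + 6 = 12)
U(B, O) = 69 (U(B, O) = 12*6 - 3 = 72 - 3 = 69)
1/(G(k(9), -16) + U(-65, -90)) = 1/(2*9/(-7 + 9) + 69) = 1/(2*9/2 + 69) = 1/(2*9*(1/2) + 69) = 1/(9 + 69) = 1/78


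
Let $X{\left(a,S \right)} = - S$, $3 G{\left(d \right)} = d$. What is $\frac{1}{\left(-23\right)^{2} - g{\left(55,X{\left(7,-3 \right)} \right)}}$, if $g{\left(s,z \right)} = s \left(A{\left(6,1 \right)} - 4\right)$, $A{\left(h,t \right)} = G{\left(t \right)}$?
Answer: $\frac{3}{2192} \approx 0.0013686$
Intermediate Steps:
$G{\left(d \right)} = \frac{d}{3}$
$A{\left(h,t \right)} = \frac{t}{3}$
$g{\left(s,z \right)} = - \frac{11 s}{3}$ ($g{\left(s,z \right)} = s \left(\frac{1}{3} \cdot 1 - 4\right) = s \left(\frac{1}{3} - 4\right) = s \left(- \frac{11}{3}\right) = - \frac{11 s}{3}$)
$\frac{1}{\left(-23\right)^{2} - g{\left(55,X{\left(7,-3 \right)} \right)}} = \frac{1}{\left(-23\right)^{2} - \left(- \frac{11}{3}\right) 55} = \frac{1}{529 - - \frac{605}{3}} = \frac{1}{529 + \frac{605}{3}} = \frac{1}{\frac{2192}{3}} = \frac{3}{2192}$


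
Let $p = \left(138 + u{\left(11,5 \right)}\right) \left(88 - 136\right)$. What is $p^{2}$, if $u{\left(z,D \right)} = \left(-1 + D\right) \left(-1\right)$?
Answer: $41370624$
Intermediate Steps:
$u{\left(z,D \right)} = 1 - D$
$p = -6432$ ($p = \left(138 + \left(1 - 5\right)\right) \left(88 - 136\right) = \left(138 + \left(1 - 5\right)\right) \left(-48\right) = \left(138 - 4\right) \left(-48\right) = 134 \left(-48\right) = -6432$)
$p^{2} = \left(-6432\right)^{2} = 41370624$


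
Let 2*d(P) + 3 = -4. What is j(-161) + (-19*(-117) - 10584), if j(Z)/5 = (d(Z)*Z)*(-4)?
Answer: -19631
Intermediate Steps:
d(P) = -7/2 (d(P) = -3/2 + (½)*(-4) = -3/2 - 2 = -7/2)
j(Z) = 70*Z (j(Z) = 5*(-7*Z/2*(-4)) = 5*(14*Z) = 70*Z)
j(-161) + (-19*(-117) - 10584) = 70*(-161) + (-19*(-117) - 10584) = -11270 + (2223 - 10584) = -11270 - 8361 = -19631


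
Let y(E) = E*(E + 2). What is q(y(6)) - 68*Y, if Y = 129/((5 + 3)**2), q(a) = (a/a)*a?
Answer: -1425/16 ≈ -89.063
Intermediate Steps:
y(E) = E*(2 + E)
q(a) = a (q(a) = 1*a = a)
Y = 129/64 (Y = 129/(8**2) = 129/64 ≈ 2.0156)
q(y(6)) - 68*Y = 6*(2 + 6) - 68*129/64 = 6*8 - 2193/16 = 48 - 2193/16 = -1425/16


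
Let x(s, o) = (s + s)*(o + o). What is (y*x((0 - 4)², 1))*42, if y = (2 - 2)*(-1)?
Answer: 0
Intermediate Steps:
y = 0 (y = 0*(-1) = 0)
x(s, o) = 4*o*s (x(s, o) = (2*s)*(2*o) = 4*o*s)
(y*x((0 - 4)², 1))*42 = (0*(4*1*(0 - 4)²))*42 = (0*(4*1*(-4)²))*42 = (0*(4*1*16))*42 = (0*64)*42 = 0*42 = 0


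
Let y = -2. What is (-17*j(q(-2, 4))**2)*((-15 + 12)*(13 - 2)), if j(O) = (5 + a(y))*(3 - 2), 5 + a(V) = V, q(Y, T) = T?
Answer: 2244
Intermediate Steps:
a(V) = -5 + V
j(O) = -2 (j(O) = (5 + (-5 - 2))*(3 - 2) = (5 - 7)*1 = -2*1 = -2)
(-17*j(q(-2, 4))**2)*((-15 + 12)*(13 - 2)) = (-17*(-2)**2)*((-15 + 12)*(13 - 2)) = (-17*4)*(-3*11) = -68*(-33) = 2244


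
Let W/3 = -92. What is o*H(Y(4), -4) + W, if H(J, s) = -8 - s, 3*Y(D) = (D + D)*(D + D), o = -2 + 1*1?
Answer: -272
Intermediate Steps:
W = -276 (W = 3*(-92) = -276)
o = -1 (o = -2 + 1 = -1)
Y(D) = 4*D**2/3 (Y(D) = ((D + D)*(D + D))/3 = ((2*D)*(2*D))/3 = (4*D**2)/3 = 4*D**2/3)
o*H(Y(4), -4) + W = -(-8 - 1*(-4)) - 276 = -(-8 + 4) - 276 = -1*(-4) - 276 = 4 - 276 = -272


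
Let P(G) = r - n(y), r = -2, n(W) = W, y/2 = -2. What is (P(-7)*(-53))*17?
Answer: -1802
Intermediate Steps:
y = -4 (y = 2*(-2) = -4)
P(G) = 2 (P(G) = -2 - 1*(-4) = -2 + 4 = 2)
(P(-7)*(-53))*17 = (2*(-53))*17 = -106*17 = -1802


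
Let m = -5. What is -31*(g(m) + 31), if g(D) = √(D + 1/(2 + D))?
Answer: -961 - 124*I*√3/3 ≈ -961.0 - 71.591*I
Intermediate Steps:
-31*(g(m) + 31) = -31*(√((1 - 5*(2 - 5))/(2 - 5)) + 31) = -31*(√((1 - 5*(-3))/(-3)) + 31) = -31*(√(-(1 + 15)/3) + 31) = -31*(√(-⅓*16) + 31) = -31*(√(-16/3) + 31) = -31*(4*I*√3/3 + 31) = -31*(31 + 4*I*√3/3) = -961 - 124*I*√3/3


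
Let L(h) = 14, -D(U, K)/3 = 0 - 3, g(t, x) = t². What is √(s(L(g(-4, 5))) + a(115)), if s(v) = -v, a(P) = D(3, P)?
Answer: I*√5 ≈ 2.2361*I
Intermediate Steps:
D(U, K) = 9 (D(U, K) = -3*(0 - 3) = -3*(-3) = 9)
a(P) = 9
√(s(L(g(-4, 5))) + a(115)) = √(-1*14 + 9) = √(-14 + 9) = √(-5) = I*√5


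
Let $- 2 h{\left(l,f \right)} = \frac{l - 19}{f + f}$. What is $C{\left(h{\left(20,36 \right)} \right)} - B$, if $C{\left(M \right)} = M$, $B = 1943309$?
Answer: $- \frac{279836497}{144} \approx -1.9433 \cdot 10^{6}$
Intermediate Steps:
$h{\left(l,f \right)} = - \frac{-19 + l}{4 f}$ ($h{\left(l,f \right)} = - \frac{\left(l - 19\right) \frac{1}{f + f}}{2} = - \frac{\left(-19 + l\right) \frac{1}{2 f}}{2} = - \frac{\frac{1}{2} \frac{1}{f} \left(-19 + l\right)}{2} = - \frac{-19 + l}{4 f}$)
$C{\left(h{\left(20,36 \right)} \right)} - B = \frac{19 - 20}{4 \cdot 36} - 1943309 = \frac{1}{4} \cdot \frac{1}{36} \left(19 - 20\right) - 1943309 = \frac{1}{4} \cdot \frac{1}{36} \left(-1\right) - 1943309 = - \frac{1}{144} - 1943309 = - \frac{279836497}{144}$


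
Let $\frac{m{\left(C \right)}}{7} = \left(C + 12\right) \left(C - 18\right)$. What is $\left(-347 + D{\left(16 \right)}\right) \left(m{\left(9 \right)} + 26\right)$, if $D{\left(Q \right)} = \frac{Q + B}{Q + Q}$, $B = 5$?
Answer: $\frac{14374651}{32} \approx 4.4921 \cdot 10^{5}$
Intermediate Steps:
$m{\left(C \right)} = 7 \left(-18 + C\right) \left(12 + C\right)$ ($m{\left(C \right)} = 7 \left(C + 12\right) \left(C - 18\right) = 7 \left(12 + C\right) \left(-18 + C\right) = 7 \left(-18 + C\right) \left(12 + C\right)$)
$D{\left(Q \right)} = \frac{5 + Q}{2 Q}$ ($D{\left(Q \right)} = \frac{Q + 5}{Q + Q} = \frac{5 + Q}{2 Q}$)
$\left(-347 + D{\left(16 \right)}\right) \left(m{\left(9 \right)} + 26\right) = \left(-347 + \frac{5 + 16}{2 \cdot 16}\right) \left(\left(-1512 - 378 + 7 \cdot 9^{2}\right) + 26\right) = \left(-347 + \frac{1}{2} \cdot \frac{1}{16} \cdot 21\right) \left(\left(-1512 - 378 + 7 \cdot 81\right) + 26\right) = \left(-347 + \frac{21}{32}\right) \left(\left(-1512 - 378 + 567\right) + 26\right) = - \frac{11083 \left(-1323 + 26\right)}{32} = \left(- \frac{11083}{32}\right) \left(-1297\right) = \frac{14374651}{32}$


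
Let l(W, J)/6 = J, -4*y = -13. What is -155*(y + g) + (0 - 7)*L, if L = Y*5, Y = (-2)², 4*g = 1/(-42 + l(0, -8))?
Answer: -46319/72 ≈ -643.32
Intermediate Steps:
y = 13/4 (y = -¼*(-13) = 13/4 ≈ 3.2500)
l(W, J) = 6*J
g = -1/360 (g = 1/(4*(-42 + 6*(-8))) = 1/(4*(-42 - 48)) = (¼)/(-90) = (¼)*(-1/90) = -1/360 ≈ -0.0027778)
Y = 4
L = 20 (L = 4*5 = 20)
-155*(y + g) + (0 - 7)*L = -155*(13/4 - 1/360) + (0 - 7)*20 = -155*1169/360 - 7*20 = -36239/72 - 140 = -46319/72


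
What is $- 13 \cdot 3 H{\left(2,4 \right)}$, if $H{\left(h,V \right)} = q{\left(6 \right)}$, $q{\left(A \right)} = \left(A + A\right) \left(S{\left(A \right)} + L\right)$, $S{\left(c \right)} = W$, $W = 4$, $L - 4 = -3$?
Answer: $-2340$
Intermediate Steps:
$L = 1$ ($L = 4 - 3 = 1$)
$S{\left(c \right)} = 4$
$q{\left(A \right)} = 10 A$ ($q{\left(A \right)} = \left(A + A\right) \left(4 + 1\right) = 2 A 5 = 10 A$)
$H{\left(h,V \right)} = 60$ ($H{\left(h,V \right)} = 10 \cdot 6 = 60$)
$- 13 \cdot 3 H{\left(2,4 \right)} = - 13 \cdot 3 \cdot 60 = \left(-13\right) 180 = -2340$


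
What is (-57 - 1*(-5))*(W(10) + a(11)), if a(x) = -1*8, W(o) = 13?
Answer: -260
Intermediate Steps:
a(x) = -8
(-57 - 1*(-5))*(W(10) + a(11)) = (-57 - 1*(-5))*(13 - 8) = (-57 + 5)*5 = -52*5 = -260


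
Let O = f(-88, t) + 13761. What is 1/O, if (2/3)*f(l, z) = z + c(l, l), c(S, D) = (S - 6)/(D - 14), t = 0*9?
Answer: 34/467921 ≈ 7.2662e-5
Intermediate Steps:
t = 0
c(S, D) = (-6 + S)/(-14 + D)
f(l, z) = 3*z/2 + 3*(-6 + l)/(2*(-14 + l)) (f(l, z) = 3*(z + (-6 + l)/(-14 + l))/2 = 3*z/2 + 3*(-6 + l)/(2*(-14 + l)))
O = 467921/34 (O = 3*(-6 - 88 + 0*(-14 - 88))/(2*(-14 - 88)) + 13761 = (3/2)*(-6 - 88 + 0*(-102))/(-102) + 13761 = (3/2)*(-1/102)*(-6 - 88 + 0) + 13761 = (3/2)*(-1/102)*(-94) + 13761 = 47/34 + 13761 = 467921/34 ≈ 13762.)
1/O = 1/(467921/34) = 34/467921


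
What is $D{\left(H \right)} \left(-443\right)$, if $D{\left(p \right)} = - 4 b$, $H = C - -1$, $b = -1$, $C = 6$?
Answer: $-1772$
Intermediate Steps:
$H = 7$ ($H = 6 - -1 = 6 + 1 = 7$)
$D{\left(p \right)} = 4$ ($D{\left(p \right)} = \left(-4\right) \left(-1\right) = 4$)
$D{\left(H \right)} \left(-443\right) = 4 \left(-443\right) = -1772$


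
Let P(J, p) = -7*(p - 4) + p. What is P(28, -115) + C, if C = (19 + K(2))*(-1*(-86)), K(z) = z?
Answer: 2524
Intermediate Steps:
P(J, p) = 28 - 6*p (P(J, p) = -7*(-4 + p) + p = (28 - 7*p) + p = 28 - 6*p)
C = 1806 (C = (19 + 2)*(-1*(-86)) = 21*86 = 1806)
P(28, -115) + C = (28 - 6*(-115)) + 1806 = (28 + 690) + 1806 = 718 + 1806 = 2524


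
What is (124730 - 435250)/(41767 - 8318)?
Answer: -310520/33449 ≈ -9.2834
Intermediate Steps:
(124730 - 435250)/(41767 - 8318) = -310520/33449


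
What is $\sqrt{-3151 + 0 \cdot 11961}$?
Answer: $i \sqrt{3151} \approx 56.134 i$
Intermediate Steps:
$\sqrt{-3151 + 0 \cdot 11961} = \sqrt{-3151 + 0} = \sqrt{-3151} = i \sqrt{3151}$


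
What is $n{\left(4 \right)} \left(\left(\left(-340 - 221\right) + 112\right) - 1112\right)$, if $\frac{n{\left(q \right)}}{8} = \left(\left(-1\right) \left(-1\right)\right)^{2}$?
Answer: $-12488$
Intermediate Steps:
$n{\left(q \right)} = 8$ ($n{\left(q \right)} = 8 \left(\left(-1\right) \left(-1\right)\right)^{2} = 8 \cdot 1^{2} = 8 \cdot 1 = 8$)
$n{\left(4 \right)} \left(\left(\left(-340 - 221\right) + 112\right) - 1112\right) = 8 \left(\left(\left(-340 - 221\right) + 112\right) - 1112\right) = 8 \left(\left(-561 + 112\right) - 1112\right) = 8 \left(-449 - 1112\right) = 8 \left(-1561\right) = -12488$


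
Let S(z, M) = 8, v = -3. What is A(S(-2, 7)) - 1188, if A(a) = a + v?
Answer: -1183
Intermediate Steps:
A(a) = -3 + a (A(a) = a - 3 = -3 + a)
A(S(-2, 7)) - 1188 = (-3 + 8) - 1188 = 5 - 1188 = -1183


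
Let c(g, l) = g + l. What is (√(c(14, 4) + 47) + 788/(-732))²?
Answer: 2215594/33489 - 394*√65/183 ≈ 48.801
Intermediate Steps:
(√(c(14, 4) + 47) + 788/(-732))² = (√((14 + 4) + 47) + 788/(-732))² = (√(18 + 47) + 788*(-1/732))² = (√65 - 197/183)² = (-197/183 + √65)²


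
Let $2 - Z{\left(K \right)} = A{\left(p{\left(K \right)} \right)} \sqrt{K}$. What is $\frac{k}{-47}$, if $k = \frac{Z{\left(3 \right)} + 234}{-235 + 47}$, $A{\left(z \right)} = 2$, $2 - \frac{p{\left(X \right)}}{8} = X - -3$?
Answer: $\frac{59}{2209} - \frac{\sqrt{3}}{4418} \approx 0.026317$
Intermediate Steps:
$p{\left(X \right)} = -8 - 8 X$ ($p{\left(X \right)} = 16 - 8 \left(X - -3\right) = 16 - 8 \left(X + 3\right) = 16 - 8 \left(3 + X\right) = 16 - \left(24 + 8 X\right) = -8 - 8 X$)
$Z{\left(K \right)} = 2 - 2 \sqrt{K}$
$k = - \frac{59}{47} + \frac{\sqrt{3}}{94}$ ($k = \frac{\left(2 - 2 \sqrt{3}\right) + 234}{-235 + 47} = \frac{236 - 2 \sqrt{3}}{-188} = \left(236 - 2 \sqrt{3}\right) \left(- \frac{1}{188}\right) = - \frac{59}{47} + \frac{\sqrt{3}}{94} \approx -1.2369$)
$\frac{k}{-47} = \frac{- \frac{59}{47} + \frac{\sqrt{3}}{94}}{-47} = \left(- \frac{59}{47} + \frac{\sqrt{3}}{94}\right) \left(- \frac{1}{47}\right) = \frac{59}{2209} - \frac{\sqrt{3}}{4418}$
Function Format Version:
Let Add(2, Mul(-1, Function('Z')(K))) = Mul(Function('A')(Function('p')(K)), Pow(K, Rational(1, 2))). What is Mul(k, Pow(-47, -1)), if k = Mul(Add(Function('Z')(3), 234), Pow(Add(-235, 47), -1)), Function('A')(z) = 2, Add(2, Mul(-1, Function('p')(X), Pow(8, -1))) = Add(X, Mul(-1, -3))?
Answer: Add(Rational(59, 2209), Mul(Rational(-1, 4418), Pow(3, Rational(1, 2)))) ≈ 0.026317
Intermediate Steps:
Function('p')(X) = Add(-8, Mul(-8, X)) (Function('p')(X) = Add(16, Mul(-8, Add(X, Mul(-1, -3)))) = Add(16, Mul(-8, Add(X, 3))) = Add(16, Mul(-8, Add(3, X))) = Add(16, Add(-24, Mul(-8, X))) = Add(-8, Mul(-8, X)))
Function('Z')(K) = Add(2, Mul(-2, Pow(K, Rational(1, 2)))) (Function('Z')(K) = Add(2, Mul(-1, Mul(2, Pow(K, Rational(1, 2))))) = Add(2, Mul(-2, Pow(K, Rational(1, 2)))))
k = Add(Rational(-59, 47), Mul(Rational(1, 94), Pow(3, Rational(1, 2)))) (k = Mul(Add(Add(2, Mul(-2, Pow(3, Rational(1, 2)))), 234), Pow(Add(-235, 47), -1)) = Mul(Add(236, Mul(-2, Pow(3, Rational(1, 2)))), Pow(-188, -1)) = Mul(Add(236, Mul(-2, Pow(3, Rational(1, 2)))), Rational(-1, 188)) = Add(Rational(-59, 47), Mul(Rational(1, 94), Pow(3, Rational(1, 2)))) ≈ -1.2369)
Mul(k, Pow(-47, -1)) = Mul(Add(Rational(-59, 47), Mul(Rational(1, 94), Pow(3, Rational(1, 2)))), Pow(-47, -1)) = Mul(Add(Rational(-59, 47), Mul(Rational(1, 94), Pow(3, Rational(1, 2)))), Rational(-1, 47)) = Add(Rational(59, 2209), Mul(Rational(-1, 4418), Pow(3, Rational(1, 2))))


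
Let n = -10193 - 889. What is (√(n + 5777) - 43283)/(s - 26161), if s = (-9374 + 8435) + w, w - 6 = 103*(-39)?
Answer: 43283/31111 - I*√5305/31111 ≈ 1.3912 - 0.0023411*I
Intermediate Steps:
n = -11082
w = -4011 (w = 6 + 103*(-39) = 6 - 4017 = -4011)
s = -4950 (s = (-9374 + 8435) - 4011 = -939 - 4011 = -4950)
(√(n + 5777) - 43283)/(s - 26161) = (√(-11082 + 5777) - 43283)/(-4950 - 26161) = (√(-5305) - 43283)/(-31111) = (I*√5305 - 43283)*(-1/31111) = (-43283 + I*√5305)*(-1/31111) = 43283/31111 - I*√5305/31111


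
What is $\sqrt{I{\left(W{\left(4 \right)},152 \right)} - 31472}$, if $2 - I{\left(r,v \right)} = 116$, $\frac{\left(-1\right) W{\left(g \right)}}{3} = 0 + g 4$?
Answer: $i \sqrt{31586} \approx 177.72 i$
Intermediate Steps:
$W{\left(g \right)} = - 12 g$ ($W{\left(g \right)} = - 3 \left(0 + g 4\right) = - 3 \left(0 + 4 g\right) = - 3 \cdot 4 g = - 12 g$)
$I{\left(r,v \right)} = -114$ ($I{\left(r,v \right)} = 2 - 116 = -114$)
$\sqrt{I{\left(W{\left(4 \right)},152 \right)} - 31472} = \sqrt{-114 - 31472} = \sqrt{-31586} = i \sqrt{31586}$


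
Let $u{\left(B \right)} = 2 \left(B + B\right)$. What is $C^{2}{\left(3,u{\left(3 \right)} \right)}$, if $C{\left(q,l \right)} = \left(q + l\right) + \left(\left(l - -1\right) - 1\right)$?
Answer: $729$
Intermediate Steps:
$u{\left(B \right)} = 4 B$ ($u{\left(B \right)} = 2 \cdot 2 B = 4 B$)
$C{\left(q,l \right)} = q + 2 l$ ($C{\left(q,l \right)} = \left(l + q\right) + \left(\left(l + 1\right) - 1\right) = \left(l + q\right) + \left(\left(1 + l\right) - 1\right) = \left(l + q\right) + l = q + 2 l$)
$C^{2}{\left(3,u{\left(3 \right)} \right)} = \left(3 + 2 \cdot 4 \cdot 3\right)^{2} = \left(3 + 2 \cdot 12\right)^{2} = \left(3 + 24\right)^{2} = 27^{2} = 729$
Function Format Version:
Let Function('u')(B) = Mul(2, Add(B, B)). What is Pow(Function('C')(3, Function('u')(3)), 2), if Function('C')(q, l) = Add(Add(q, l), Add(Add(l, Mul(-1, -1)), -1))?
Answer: 729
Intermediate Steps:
Function('u')(B) = Mul(4, B) (Function('u')(B) = Mul(2, Mul(2, B)) = Mul(4, B))
Function('C')(q, l) = Add(q, Mul(2, l)) (Function('C')(q, l) = Add(Add(l, q), Add(Add(l, 1), -1)) = Add(Add(l, q), Add(Add(1, l), -1)) = Add(Add(l, q), l) = Add(q, Mul(2, l)))
Pow(Function('C')(3, Function('u')(3)), 2) = Pow(Add(3, Mul(2, Mul(4, 3))), 2) = Pow(Add(3, Mul(2, 12)), 2) = Pow(Add(3, 24), 2) = Pow(27, 2) = 729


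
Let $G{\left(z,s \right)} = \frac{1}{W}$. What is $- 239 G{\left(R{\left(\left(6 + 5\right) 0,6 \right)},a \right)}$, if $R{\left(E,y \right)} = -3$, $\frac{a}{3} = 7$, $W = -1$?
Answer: $239$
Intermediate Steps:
$a = 21$ ($a = 3 \cdot 7 = 21$)
$G{\left(z,s \right)} = -1$ ($G{\left(z,s \right)} = \frac{1}{-1} = -1$)
$- 239 G{\left(R{\left(\left(6 + 5\right) 0,6 \right)},a \right)} = \left(-239\right) \left(-1\right) = 239$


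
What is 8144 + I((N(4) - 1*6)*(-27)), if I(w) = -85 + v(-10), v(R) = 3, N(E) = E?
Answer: 8062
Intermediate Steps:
I(w) = -82 (I(w) = -85 + 3 = -82)
8144 + I((N(4) - 1*6)*(-27)) = 8144 - 82 = 8062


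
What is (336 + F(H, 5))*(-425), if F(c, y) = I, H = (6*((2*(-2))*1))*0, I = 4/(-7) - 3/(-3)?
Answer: -1000875/7 ≈ -1.4298e+5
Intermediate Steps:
I = 3/7 (I = 4*(-⅐) - 3*(-⅓) = -4/7 + 1 = 3/7 ≈ 0.42857)
H = 0 (H = (6*(-4*1))*0 = (6*(-4))*0 = -24*0 = 0)
F(c, y) = 3/7
(336 + F(H, 5))*(-425) = (336 + 3/7)*(-425) = (2355/7)*(-425) = -1000875/7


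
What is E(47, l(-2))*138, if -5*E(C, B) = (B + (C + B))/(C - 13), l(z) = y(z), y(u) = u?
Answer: -2967/85 ≈ -34.906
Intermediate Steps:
l(z) = z
E(C, B) = -(C + 2*B)/(5*(-13 + C)) (E(C, B) = -(B + (C + B))/(5*(C - 13)) = -(B + (B + C))/(5*(-13 + C)) = -(C + 2*B)/(5*(-13 + C)))
E(47, l(-2))*138 = ((-1*47 - 2*(-2))/(5*(-13 + 47)))*138 = ((⅕)*(-47 + 4)/34)*138 = ((⅕)*(1/34)*(-43))*138 = -43/170*138 = -2967/85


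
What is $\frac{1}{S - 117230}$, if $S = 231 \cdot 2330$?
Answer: $\frac{1}{421000} \approx 2.3753 \cdot 10^{-6}$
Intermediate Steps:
$S = 538230$
$\frac{1}{S - 117230} = \frac{1}{538230 - 117230} = \frac{1}{421000}$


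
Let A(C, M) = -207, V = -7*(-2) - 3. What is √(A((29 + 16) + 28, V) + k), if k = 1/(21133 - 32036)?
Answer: I*√24607220566/10903 ≈ 14.387*I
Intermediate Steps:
V = 11 (V = 14 - 3 = 11)
k = -1/10903 (k = 1/(-10903) = -1/10903 ≈ -9.1718e-5)
√(A((29 + 16) + 28, V) + k) = √(-207 - 1/10903) = √(-2256922/10903) = I*√24607220566/10903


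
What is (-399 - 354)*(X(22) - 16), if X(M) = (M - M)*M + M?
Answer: -4518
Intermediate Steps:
X(M) = M (X(M) = 0*M + M = 0 + M = M)
(-399 - 354)*(X(22) - 16) = (-399 - 354)*(22 - 16) = -753*6 = -4518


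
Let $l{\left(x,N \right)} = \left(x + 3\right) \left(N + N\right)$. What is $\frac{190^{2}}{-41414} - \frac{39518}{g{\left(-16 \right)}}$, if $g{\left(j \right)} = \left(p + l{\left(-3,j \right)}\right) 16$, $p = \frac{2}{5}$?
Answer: $- \frac{2046036865}{331312} \approx -6175.6$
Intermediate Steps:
$p = \frac{2}{5}$ ($p = 2 \cdot \frac{1}{5} = \frac{2}{5} \approx 0.4$)
$l{\left(x,N \right)} = 2 N \left(3 + x\right)$ ($l{\left(x,N \right)} = \left(3 + x\right) 2 N = 2 N \left(3 + x\right)$)
$g{\left(j \right)} = \frac{32}{5}$ ($g{\left(j \right)} = \left(\frac{2}{5} + 2 j \left(3 - 3\right)\right) 16 = \left(\frac{2}{5} + 2 j 0\right) 16 = \left(\frac{2}{5} + 0\right) 16 = \frac{2}{5} \cdot 16 = \frac{32}{5}$)
$\frac{190^{2}}{-41414} - \frac{39518}{g{\left(-16 \right)}} = \frac{190^{2}}{-41414} - \frac{39518}{\frac{32}{5}} = 36100 \left(- \frac{1}{41414}\right) - \frac{98795}{16} = - \frac{18050}{20707} - \frac{98795}{16} = - \frac{2046036865}{331312}$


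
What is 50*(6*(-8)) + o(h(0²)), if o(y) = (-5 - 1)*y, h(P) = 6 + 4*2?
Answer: -2484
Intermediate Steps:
h(P) = 14 (h(P) = 6 + 8 = 14)
o(y) = -6*y
50*(6*(-8)) + o(h(0²)) = 50*(6*(-8)) - 6*14 = 50*(-48) - 84 = -2400 - 84 = -2484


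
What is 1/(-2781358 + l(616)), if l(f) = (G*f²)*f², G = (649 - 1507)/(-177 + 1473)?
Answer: -27/2573840146522 ≈ -1.0490e-11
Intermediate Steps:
G = -143/216 (G = -858/1296 = -858*1/1296 = -143/216 ≈ -0.66204)
l(f) = -143*f⁴/216 (l(f) = (-143*f²/216)*f² = -143*f⁴/216)
1/(-2781358 + l(616)) = 1/(-2781358 - 143/216*616⁴) = 1/(-2781358 - 143/216*143986855936) = 1/(-2781358 - 2573765049856/27) = 1/(-2573840146522/27) = -27/2573840146522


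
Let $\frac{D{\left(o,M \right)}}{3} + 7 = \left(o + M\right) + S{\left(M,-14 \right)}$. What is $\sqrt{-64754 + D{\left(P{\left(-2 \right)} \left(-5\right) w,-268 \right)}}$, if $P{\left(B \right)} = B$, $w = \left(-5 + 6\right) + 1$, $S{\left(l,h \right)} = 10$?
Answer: $i \sqrt{65489} \approx 255.91 i$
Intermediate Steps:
$w = 2$ ($w = 1 + 1 = 2$)
$D{\left(o,M \right)} = 9 + 3 M + 3 o$ ($D{\left(o,M \right)} = -21 + 3 \left(\left(o + M\right) + 10\right) = -21 + 3 \left(\left(M + o\right) + 10\right) = -21 + 3 \left(10 + M + o\right) = -21 + \left(30 + 3 M + 3 o\right) = 9 + 3 M + 3 o$)
$\sqrt{-64754 + D{\left(P{\left(-2 \right)} \left(-5\right) w,-268 \right)}} = \sqrt{-64754 + \left(9 + 3 \left(-268\right) + 3 \left(-2\right) \left(-5\right) 2\right)} = \sqrt{-64754 + \left(9 - 804 + 3 \cdot 10 \cdot 2\right)} = \sqrt{-64754 + \left(9 - 804 + 3 \cdot 20\right)} = \sqrt{-64754 + \left(9 - 804 + 60\right)} = \sqrt{-64754 - 735} = \sqrt{-65489} = i \sqrt{65489}$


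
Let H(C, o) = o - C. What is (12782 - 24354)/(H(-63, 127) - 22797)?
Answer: 11572/22607 ≈ 0.51188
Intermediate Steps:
(12782 - 24354)/(H(-63, 127) - 22797) = (12782 - 24354)/((127 - 1*(-63)) - 22797) = -11572/((127 + 63) - 22797) = -11572/(190 - 22797) = -11572/(-22607) = -11572*(-1/22607) = 11572/22607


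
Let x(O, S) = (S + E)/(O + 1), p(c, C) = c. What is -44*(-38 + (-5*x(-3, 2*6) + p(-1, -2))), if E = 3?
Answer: 66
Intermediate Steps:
x(O, S) = (3 + S)/(1 + O) (x(O, S) = (S + 3)/(O + 1) = (3 + S)/(1 + O))
-44*(-38 + (-5*x(-3, 2*6) + p(-1, -2))) = -44*(-38 + (-5*(3 + 2*6)/(1 - 3) - 1)) = -44*(-38 + (-5*(3 + 12)/(-2) - 1)) = -44*(-38 + (-(-5)*15/2 - 1)) = -44*(-38 + (-5*(-15/2) - 1)) = -44*(-38 + (75/2 - 1)) = -44*(-38 + 73/2) = -44*(-3/2) = 66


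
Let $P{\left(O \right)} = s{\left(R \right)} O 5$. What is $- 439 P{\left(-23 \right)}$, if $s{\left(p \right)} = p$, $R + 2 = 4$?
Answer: $100970$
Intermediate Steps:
$R = 2$ ($R = -2 + 4 = 2$)
$P{\left(O \right)} = 10 O$ ($P{\left(O \right)} = 2 O 5 = 10 O$)
$- 439 P{\left(-23 \right)} = - 439 \cdot 10 \left(-23\right) = \left(-439\right) \left(-230\right) = 100970$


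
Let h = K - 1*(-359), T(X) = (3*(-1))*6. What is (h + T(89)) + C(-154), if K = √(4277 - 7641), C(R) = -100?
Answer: 241 + 58*I ≈ 241.0 + 58.0*I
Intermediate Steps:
T(X) = -18 (T(X) = -3*6 = -18)
K = 58*I (K = √(-3364) = 58*I ≈ 58.0*I)
h = 359 + 58*I (h = 58*I - 1*(-359) = 58*I + 359 = 359 + 58*I ≈ 359.0 + 58.0*I)
(h + T(89)) + C(-154) = ((359 + 58*I) - 18) - 100 = (341 + 58*I) - 100 = 241 + 58*I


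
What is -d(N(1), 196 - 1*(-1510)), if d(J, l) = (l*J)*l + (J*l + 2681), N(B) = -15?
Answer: 43679449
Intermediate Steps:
d(J, l) = 2681 + J*l + J*l² (d(J, l) = (J*l)*l + (2681 + J*l) = J*l² + (2681 + J*l) = 2681 + J*l + J*l²)
-d(N(1), 196 - 1*(-1510)) = -(2681 - 15*(196 - 1*(-1510)) - 15*(196 - 1*(-1510))²) = -(2681 - 15*(196 + 1510) - 15*(196 + 1510)²) = -(2681 - 15*1706 - 15*1706²) = -(2681 - 25590 - 15*2910436) = -(2681 - 25590 - 43656540) = -1*(-43679449) = 43679449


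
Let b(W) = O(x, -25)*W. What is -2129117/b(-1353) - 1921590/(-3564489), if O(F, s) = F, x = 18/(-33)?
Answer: -2529265330931/876864294 ≈ -2884.4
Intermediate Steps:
x = -6/11 (x = 18*(-1/33) = -6/11 ≈ -0.54545)
b(W) = -6*W/11
-2129117/b(-1353) - 1921590/(-3564489) = -2129117/((-6/11*(-1353))) - 1921590/(-3564489) = -2129117/738 - 1921590*(-1/3564489) = -2129117*1/738 + 640530/1188163 = -2129117/738 + 640530/1188163 = -2529265330931/876864294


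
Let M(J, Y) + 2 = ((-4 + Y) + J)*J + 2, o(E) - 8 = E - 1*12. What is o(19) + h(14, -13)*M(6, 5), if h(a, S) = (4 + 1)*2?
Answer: 435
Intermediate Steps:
o(E) = -4 + E (o(E) = 8 + (E - 1*12) = 8 + (E - 12) = 8 + (-12 + E) = -4 + E)
h(a, S) = 10 (h(a, S) = 5*2 = 10)
M(J, Y) = J*(-4 + J + Y) (M(J, Y) = -2 + (((-4 + Y) + J)*J + 2) = -2 + ((-4 + J + Y)*J + 2) = -2 + (J*(-4 + J + Y) + 2) = -2 + (2 + J*(-4 + J + Y)) = J*(-4 + J + Y))
o(19) + h(14, -13)*M(6, 5) = (-4 + 19) + 10*(6*(-4 + 6 + 5)) = 15 + 10*(6*7) = 15 + 10*42 = 15 + 420 = 435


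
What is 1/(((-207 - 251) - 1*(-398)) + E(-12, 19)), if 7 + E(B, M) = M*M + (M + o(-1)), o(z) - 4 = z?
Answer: 1/316 ≈ 0.0031646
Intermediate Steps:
o(z) = 4 + z
E(B, M) = -4 + M + M² (E(B, M) = -7 + (M*M + (M + (4 - 1))) = -7 + (M² + (M + 3)) = -7 + (M² + (3 + M)) = -7 + (3 + M + M²) = -4 + M + M²)
1/(((-207 - 251) - 1*(-398)) + E(-12, 19)) = 1/(((-207 - 251) - 1*(-398)) + (-4 + 19 + 19²)) = 1/((-458 + 398) + (-4 + 19 + 361)) = 1/(-60 + 376) = 1/316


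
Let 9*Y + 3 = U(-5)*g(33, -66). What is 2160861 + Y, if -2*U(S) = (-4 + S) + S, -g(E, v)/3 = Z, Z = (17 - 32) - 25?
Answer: 2160954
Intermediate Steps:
Z = -40 (Z = -15 - 25 = -40)
g(E, v) = 120 (g(E, v) = -3*(-40) = 120)
U(S) = 2 - S (U(S) = -((-4 + S) + S)/2 = -(-4 + 2*S)/2 = 2 - S)
Y = 93 (Y = -⅓ + ((2 - 1*(-5))*120)/9 = -⅓ + ((2 + 5)*120)/9 = -⅓ + (7*120)/9 = -⅓ + (⅑)*840 = -⅓ + 280/3 = 93)
2160861 + Y = 2160861 + 93 = 2160954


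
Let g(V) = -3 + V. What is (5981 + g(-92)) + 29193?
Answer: 35079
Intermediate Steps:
(5981 + g(-92)) + 29193 = (5981 + (-3 - 92)) + 29193 = (5981 - 95) + 29193 = 5886 + 29193 = 35079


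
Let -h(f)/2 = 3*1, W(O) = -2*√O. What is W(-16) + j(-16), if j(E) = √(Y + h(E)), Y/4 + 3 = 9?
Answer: -8*I + 3*√2 ≈ 4.2426 - 8.0*I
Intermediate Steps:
Y = 24 (Y = -12 + 4*9 = -12 + 36 = 24)
h(f) = -6
j(E) = 3*√2 (j(E) = √(24 - 6) = √18 = 3*√2)
W(-16) + j(-16) = -8*I + 3*√2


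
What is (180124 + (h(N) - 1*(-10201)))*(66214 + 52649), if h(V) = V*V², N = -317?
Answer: -3763759809744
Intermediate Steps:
h(V) = V³
(180124 + (h(N) - 1*(-10201)))*(66214 + 52649) = (180124 + ((-317)³ - 1*(-10201)))*(66214 + 52649) = (180124 + (-31855013 + 10201))*118863 = (180124 - 31844812)*118863 = -31664688*118863 = -3763759809744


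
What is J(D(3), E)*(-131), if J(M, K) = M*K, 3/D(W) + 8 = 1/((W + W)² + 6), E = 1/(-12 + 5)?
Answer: -2358/335 ≈ -7.0388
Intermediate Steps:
E = -⅐ (E = 1/(-7) = -⅐ ≈ -0.14286)
D(W) = 3/(-8 + 1/(6 + 4*W²)) (D(W) = 3/(-8 + 1/((W + W)² + 6)) = 3/(-8 + 1/((2*W)² + 6)) = 3/(-8 + 1/(4*W² + 6)) = 3/(-8 + 1/(6 + 4*W²)))
J(M, K) = K*M
J(D(3), E)*(-131) = -6*(-3 - 2*3²)/(7*(47 + 32*3²))*(-131) = -6*(-3 - 2*9)/(7*(47 + 32*9))*(-131) = -6*(-3 - 18)/(7*(47 + 288))*(-131) = -6*(-21)/(7*335)*(-131) = -⅐*(-126/335)*(-131) = (18/335)*(-131) = -2358/335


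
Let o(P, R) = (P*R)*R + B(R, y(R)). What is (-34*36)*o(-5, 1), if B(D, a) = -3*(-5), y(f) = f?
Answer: -12240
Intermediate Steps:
B(D, a) = 15
o(P, R) = 15 + P*R² (o(P, R) = (P*R)*R + 15 = P*R² + 15 = 15 + P*R²)
(-34*36)*o(-5, 1) = (-34*36)*(15 - 5*1²) = -1224*(15 - 5*1) = -1224*(15 - 5) = -1224*10 = -12240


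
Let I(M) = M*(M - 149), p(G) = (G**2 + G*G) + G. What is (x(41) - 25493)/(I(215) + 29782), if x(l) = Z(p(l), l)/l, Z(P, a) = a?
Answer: -6373/10993 ≈ -0.57973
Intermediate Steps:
p(G) = G + 2*G**2 (p(G) = (G**2 + G**2) + G = 2*G**2 + G = G + 2*G**2)
x(l) = 1 (x(l) = l/l = 1)
I(M) = M*(-149 + M)
(x(41) - 25493)/(I(215) + 29782) = (1 - 25493)/(215*(-149 + 215) + 29782) = -25492/(215*66 + 29782) = -25492/(14190 + 29782) = -25492/43972 = -25492*1/43972 = -6373/10993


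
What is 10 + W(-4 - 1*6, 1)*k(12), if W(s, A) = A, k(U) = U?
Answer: 22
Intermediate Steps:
10 + W(-4 - 1*6, 1)*k(12) = 10 + 1*12 = 10 + 12 = 22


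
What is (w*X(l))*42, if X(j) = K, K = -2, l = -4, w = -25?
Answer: 2100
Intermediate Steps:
X(j) = -2
(w*X(l))*42 = -25*(-2)*42 = 50*42 = 2100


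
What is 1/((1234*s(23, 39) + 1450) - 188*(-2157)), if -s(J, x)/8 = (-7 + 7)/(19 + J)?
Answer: 1/406966 ≈ 2.4572e-6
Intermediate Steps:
s(J, x) = 0 (s(J, x) = -8*(-7 + 7)/(19 + J) = -0/(19 + J) = -8*0 = 0)
1/((1234*s(23, 39) + 1450) - 188*(-2157)) = 1/((1234*0 + 1450) - 188*(-2157)) = 1/((0 + 1450) + 405516) = 1/(1450 + 405516) = 1/406966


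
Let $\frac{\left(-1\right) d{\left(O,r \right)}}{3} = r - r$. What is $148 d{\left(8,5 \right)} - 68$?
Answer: $-68$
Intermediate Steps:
$d{\left(O,r \right)} = 0$ ($d{\left(O,r \right)} = - 3 \left(r - r\right) = \left(-3\right) 0 = 0$)
$148 d{\left(8,5 \right)} - 68 = 148 \cdot 0 - 68 = 0 - 68 = -68$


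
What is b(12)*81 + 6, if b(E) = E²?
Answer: 11670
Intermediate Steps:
b(12)*81 + 6 = 12²*81 + 6 = 144*81 + 6 = 11664 + 6 = 11670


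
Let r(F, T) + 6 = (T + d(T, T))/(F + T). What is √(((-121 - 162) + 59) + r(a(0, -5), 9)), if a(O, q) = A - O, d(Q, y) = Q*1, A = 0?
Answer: 2*I*√57 ≈ 15.1*I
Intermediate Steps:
d(Q, y) = Q
a(O, q) = -O (a(O, q) = 0 - O = -O)
r(F, T) = -6 + 2*T/(F + T) (r(F, T) = -6 + (T + T)/(F + T) = -6 + (2*T)/(F + T) = -6 + 2*T/(F + T))
√(((-121 - 162) + 59) + r(a(0, -5), 9)) = √(((-121 - 162) + 59) + 2*(-(-3)*0 - 2*9)/(-1*0 + 9)) = √((-283 + 59) + 2*(-3*0 - 18)/(0 + 9)) = √(-224 + 2*(0 - 18)/9) = √(-224 + 2*(⅑)*(-18)) = √(-224 - 4) = √(-228) = 2*I*√57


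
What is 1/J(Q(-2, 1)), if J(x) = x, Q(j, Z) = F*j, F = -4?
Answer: ⅛ ≈ 0.12500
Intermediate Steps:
Q(j, Z) = -4*j
1/J(Q(-2, 1)) = 1/(-4*(-2)) = 1/8 = ⅛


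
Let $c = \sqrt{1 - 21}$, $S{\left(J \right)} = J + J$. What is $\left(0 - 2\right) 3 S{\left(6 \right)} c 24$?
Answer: $- 3456 i \sqrt{5} \approx - 7727.9 i$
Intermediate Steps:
$S{\left(J \right)} = 2 J$
$c = 2 i \sqrt{5}$ ($c = \sqrt{-20} = 2 i \sqrt{5} \approx 4.4721 i$)
$\left(0 - 2\right) 3 S{\left(6 \right)} c 24 = \left(0 - 2\right) 3 \cdot 2 \cdot 6 \cdot 2 i \sqrt{5} \cdot 24 = \left(0 - 2\right) 3 \cdot 12 \cdot 48 i \sqrt{5} = \left(-2\right) 36 \cdot 48 i \sqrt{5} = - 72 \cdot 48 i \sqrt{5} = - 3456 i \sqrt{5}$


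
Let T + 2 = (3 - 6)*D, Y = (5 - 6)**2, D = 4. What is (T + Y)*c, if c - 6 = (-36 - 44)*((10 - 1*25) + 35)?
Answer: 20722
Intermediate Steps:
Y = 1 (Y = (-1)**2 = 1)
T = -14 (T = -2 + (3 - 6)*4 = -2 - 3*4 = -2 - 12 = -14)
c = -1594 (c = 6 + (-36 - 44)*((10 - 1*25) + 35) = 6 - 80*((10 - 25) + 35) = 6 - 80*(-15 + 35) = 6 - 80*20 = 6 - 1600 = -1594)
(T + Y)*c = (-14 + 1)*(-1594) = -13*(-1594) = 20722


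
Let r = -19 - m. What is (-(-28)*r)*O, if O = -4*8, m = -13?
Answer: 5376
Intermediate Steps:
r = -6 (r = -19 - 1*(-13) = -19 + 13 = -6)
O = -32
(-(-28)*r)*O = -(-28)*(-6)*(-32) = -28*6*(-32) = -168*(-32) = 5376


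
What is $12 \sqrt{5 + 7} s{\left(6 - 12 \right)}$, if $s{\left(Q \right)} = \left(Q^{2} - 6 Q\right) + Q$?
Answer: $1584 \sqrt{3} \approx 2743.6$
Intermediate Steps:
$s{\left(Q \right)} = Q^{2} - 5 Q$
$12 \sqrt{5 + 7} s{\left(6 - 12 \right)} = 12 \sqrt{5 + 7} \left(6 - 12\right) \left(-5 + \left(6 - 12\right)\right) = 12 \sqrt{12} \left(6 - 12\right) \left(-5 + \left(6 - 12\right)\right) = 12 \cdot 2 \sqrt{3} \left(- 6 \left(-5 - 6\right)\right) = 24 \sqrt{3} \left(\left(-6\right) \left(-11\right)\right) = 24 \sqrt{3} \cdot 66 = 1584 \sqrt{3}$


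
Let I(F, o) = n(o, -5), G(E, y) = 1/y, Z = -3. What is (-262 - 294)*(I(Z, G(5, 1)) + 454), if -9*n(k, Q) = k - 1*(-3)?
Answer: -2269592/9 ≈ -2.5218e+5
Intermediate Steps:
n(k, Q) = -⅓ - k/9 (n(k, Q) = -(k - 1*(-3))/9 = -(k + 3)/9 = -(3 + k)/9 = -⅓ - k/9)
I(F, o) = -⅓ - o/9
(-262 - 294)*(I(Z, G(5, 1)) + 454) = (-262 - 294)*((-⅓ - ⅑/1) + 454) = -556*((-⅓ - ⅑*1) + 454) = -556*((-⅓ - ⅑) + 454) = -556*(-4/9 + 454) = -556*4082/9 = -2269592/9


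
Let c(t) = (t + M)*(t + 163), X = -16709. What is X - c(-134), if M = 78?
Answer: -15085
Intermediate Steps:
c(t) = (78 + t)*(163 + t) (c(t) = (t + 78)*(t + 163) = (78 + t)*(163 + t))
X - c(-134) = -16709 - (12714 + (-134)² + 241*(-134)) = -16709 - (12714 + 17956 - 32294) = -16709 - 1*(-1624) = -16709 + 1624 = -15085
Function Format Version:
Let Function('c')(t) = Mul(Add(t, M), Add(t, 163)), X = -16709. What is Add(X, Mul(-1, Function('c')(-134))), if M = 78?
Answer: -15085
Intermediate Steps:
Function('c')(t) = Mul(Add(78, t), Add(163, t)) (Function('c')(t) = Mul(Add(t, 78), Add(t, 163)) = Mul(Add(78, t), Add(163, t)))
Add(X, Mul(-1, Function('c')(-134))) = Add(-16709, Mul(-1, Add(12714, Pow(-134, 2), Mul(241, -134)))) = Add(-16709, Mul(-1, Add(12714, 17956, -32294))) = Add(-16709, Mul(-1, -1624)) = Add(-16709, 1624) = -15085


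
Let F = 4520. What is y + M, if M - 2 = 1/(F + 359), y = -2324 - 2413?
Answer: -23102064/4879 ≈ -4735.0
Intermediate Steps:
y = -4737
M = 9759/4879 (M = 2 + 1/(4520 + 359) = 2 + 1/4879 = 9759/4879 ≈ 2.0002)
y + M = -4737 + 9759/4879 = -23102064/4879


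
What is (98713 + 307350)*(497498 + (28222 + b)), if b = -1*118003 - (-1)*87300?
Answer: 201008088071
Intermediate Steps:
b = -30703 (b = -118003 - 1*(-87300) = -118003 + 87300 = -30703)
(98713 + 307350)*(497498 + (28222 + b)) = (98713 + 307350)*(497498 + (28222 - 30703)) = 406063*(497498 - 2481) = 406063*495017 = 201008088071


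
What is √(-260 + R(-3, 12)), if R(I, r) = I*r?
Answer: 2*I*√74 ≈ 17.205*I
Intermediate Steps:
√(-260 + R(-3, 12)) = √(-260 - 3*12) = √(-260 - 36) = √(-296) = 2*I*√74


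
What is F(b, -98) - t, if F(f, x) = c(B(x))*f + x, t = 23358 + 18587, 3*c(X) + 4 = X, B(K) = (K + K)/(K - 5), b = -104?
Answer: -4322941/103 ≈ -41970.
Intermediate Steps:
B(K) = 2*K/(-5 + K) (B(K) = (2*K)/(-5 + K) = 2*K/(-5 + K))
c(X) = -4/3 + X/3
t = 41945
F(f, x) = x + f*(-4/3 + 2*x/(3*(-5 + x))) (F(f, x) = (-4/3 + (2*x/(-5 + x))/3)*f + x = (-4/3 + 2*x/(3*(-5 + x)))*f + x = f*(-4/3 + 2*x/(3*(-5 + x))) + x = x + f*(-4/3 + 2*x/(3*(-5 + x))))
F(b, -98) - t = (-98*(-5 - 98) + (⅔)*(-104)*(10 - 1*(-98)))/(-5 - 98) - 1*41945 = (-98*(-103) + (⅔)*(-104)*(10 + 98))/(-103) - 41945 = -(10094 + (⅔)*(-104)*108)/103 - 41945 = -(10094 - 7488)/103 - 41945 = -1/103*2606 - 41945 = -2606/103 - 41945 = -4322941/103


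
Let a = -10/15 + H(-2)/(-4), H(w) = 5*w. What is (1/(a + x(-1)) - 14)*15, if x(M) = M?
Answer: -192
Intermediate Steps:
a = 11/6 (a = -10/15 + (5*(-2))/(-4) = -10*1/15 - 10*(-¼) = -⅔ + 5/2 = 11/6 ≈ 1.8333)
(1/(a + x(-1)) - 14)*15 = (1/(11/6 - 1) - 14)*15 = (1/(⅚) - 14)*15 = (6/5 - 14)*15 = -64/5*15 = -192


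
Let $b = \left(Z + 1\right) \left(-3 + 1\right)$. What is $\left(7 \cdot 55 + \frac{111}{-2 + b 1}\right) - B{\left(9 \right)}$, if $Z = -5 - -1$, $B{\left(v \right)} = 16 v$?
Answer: $\frac{1075}{4} \approx 268.75$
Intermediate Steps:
$Z = -4$ ($Z = -5 + 1 = -4$)
$b = 6$ ($b = \left(-4 + 1\right) \left(-3 + 1\right) = \left(-3\right) \left(-2\right) = 6$)
$\left(7 \cdot 55 + \frac{111}{-2 + b 1}\right) - B{\left(9 \right)} = \left(7 \cdot 55 + \frac{111}{-2 + 6 \cdot 1}\right) - 16 \cdot 9 = \left(385 + \frac{111}{-2 + 6}\right) - 144 = \left(385 + \frac{111}{4}\right) - 144 = \frac{1651}{4} - 144 = \frac{1075}{4}$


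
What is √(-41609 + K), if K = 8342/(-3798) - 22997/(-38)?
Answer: I*√23725870189354/24054 ≈ 202.5*I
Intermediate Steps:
K = 43512805/72162 (K = 8342*(-1/3798) - 22997*(-1/38) = -4171/1899 + 22997/38 = 43512805/72162 ≈ 602.99)
√(-41609 + K) = √(-41609 + 43512805/72162) = √(-2959075853/72162) = I*√23725870189354/24054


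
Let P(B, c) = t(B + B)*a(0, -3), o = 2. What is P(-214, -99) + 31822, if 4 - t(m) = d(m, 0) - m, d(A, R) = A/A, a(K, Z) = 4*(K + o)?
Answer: 28422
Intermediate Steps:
a(K, Z) = 8 + 4*K (a(K, Z) = 4*(K + 2) = 4*(2 + K) = 8 + 4*K)
d(A, R) = 1
t(m) = 3 + m (t(m) = 4 - (1 - m) = 4 + (-1 + m) = 3 + m)
P(B, c) = 24 + 16*B (P(B, c) = (3 + (B + B))*(8 + 4*0) = (3 + 2*B)*(8 + 0) = (3 + 2*B)*8 = 24 + 16*B)
P(-214, -99) + 31822 = (24 + 16*(-214)) + 31822 = (24 - 3424) + 31822 = -3400 + 31822 = 28422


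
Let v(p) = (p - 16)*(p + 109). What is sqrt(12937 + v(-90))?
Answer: sqrt(10923) ≈ 104.51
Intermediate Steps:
v(p) = (-16 + p)*(109 + p)
sqrt(12937 + v(-90)) = sqrt(12937 + (-1744 + (-90)**2 + 93*(-90))) = sqrt(12937 + (-1744 + 8100 - 8370)) = sqrt(12937 - 2014) = sqrt(10923)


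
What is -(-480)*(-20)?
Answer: -9600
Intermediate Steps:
-(-480)*(-20) = -24*400 = -9600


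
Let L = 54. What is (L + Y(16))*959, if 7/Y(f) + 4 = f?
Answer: 628145/12 ≈ 52345.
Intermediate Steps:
Y(f) = 7/(-4 + f)
(L + Y(16))*959 = (54 + 7/(-4 + 16))*959 = (54 + 7/12)*959 = (655/12)*959 = 628145/12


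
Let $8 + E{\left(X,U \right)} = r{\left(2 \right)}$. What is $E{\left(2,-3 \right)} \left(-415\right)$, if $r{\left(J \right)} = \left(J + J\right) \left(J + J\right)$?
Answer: $-3320$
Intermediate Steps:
$r{\left(J \right)} = 4 J^{2}$ ($r{\left(J \right)} = 2 J 2 J = 4 J^{2}$)
$E{\left(X,U \right)} = 8$ ($E{\left(X,U \right)} = -8 + 4 \cdot 2^{2} = -8 + 4 \cdot 4 = -8 + 16 = 8$)
$E{\left(2,-3 \right)} \left(-415\right) = 8 \left(-415\right) = -3320$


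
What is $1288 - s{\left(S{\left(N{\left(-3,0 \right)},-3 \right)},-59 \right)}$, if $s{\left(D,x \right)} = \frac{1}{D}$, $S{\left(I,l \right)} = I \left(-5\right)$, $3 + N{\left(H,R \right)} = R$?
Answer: $\frac{19319}{15} \approx 1287.9$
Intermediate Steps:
$N{\left(H,R \right)} = -3 + R$
$S{\left(I,l \right)} = - 5 I$
$1288 - s{\left(S{\left(N{\left(-3,0 \right)},-3 \right)},-59 \right)} = 1288 - \frac{1}{\left(-5\right) \left(-3 + 0\right)} = 1288 - \frac{1}{\left(-5\right) \left(-3\right)} = 1288 - \frac{1}{15} = \frac{19319}{15}$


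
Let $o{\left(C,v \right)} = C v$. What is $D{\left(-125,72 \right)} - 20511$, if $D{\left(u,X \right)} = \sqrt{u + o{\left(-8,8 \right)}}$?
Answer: $-20511 + 3 i \sqrt{21} \approx -20511.0 + 13.748 i$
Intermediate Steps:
$D{\left(u,X \right)} = \sqrt{-64 + u}$ ($D{\left(u,X \right)} = \sqrt{u - 64} = \sqrt{-64 + u}$)
$D{\left(-125,72 \right)} - 20511 = \sqrt{-64 - 125} - 20511 = \sqrt{-189} - 20511 = 3 i \sqrt{21} - 20511 = -20511 + 3 i \sqrt{21}$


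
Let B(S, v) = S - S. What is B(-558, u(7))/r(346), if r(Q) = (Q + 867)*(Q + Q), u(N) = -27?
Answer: 0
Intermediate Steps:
r(Q) = 2*Q*(867 + Q) (r(Q) = (867 + Q)*(2*Q) = 2*Q*(867 + Q))
B(S, v) = 0
B(-558, u(7))/r(346) = 0/((2*346*(867 + 346))) = 0/((2*346*1213)) = 0/839396 = 0*(1/839396) = 0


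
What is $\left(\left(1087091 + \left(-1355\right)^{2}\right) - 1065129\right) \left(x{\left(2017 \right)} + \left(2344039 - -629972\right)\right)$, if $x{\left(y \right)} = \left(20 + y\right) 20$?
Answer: $5601368166237$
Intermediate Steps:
$x{\left(y \right)} = 400 + 20 y$
$\left(\left(1087091 + \left(-1355\right)^{2}\right) - 1065129\right) \left(x{\left(2017 \right)} + \left(2344039 - -629972\right)\right) = \left(\left(1087091 + \left(-1355\right)^{2}\right) - 1065129\right) \left(\left(400 + 20 \cdot 2017\right) + \left(2344039 - -629972\right)\right) = \left(\left(1087091 + 1836025\right) - 1065129\right) \left(\left(400 + 40340\right) + \left(2344039 + 629972\right)\right) = \left(2923116 - 1065129\right) \left(40740 + 2974011\right) = 1857987 \cdot 3014751 = 5601368166237$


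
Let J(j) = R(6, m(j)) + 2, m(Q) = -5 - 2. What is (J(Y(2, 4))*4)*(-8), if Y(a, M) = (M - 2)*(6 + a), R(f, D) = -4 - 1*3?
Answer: 160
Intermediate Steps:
m(Q) = -7
R(f, D) = -7 (R(f, D) = -4 - 3 = -7)
Y(a, M) = (-2 + M)*(6 + a)
J(j) = -5 (J(j) = -7 + 2 = -5)
(J(Y(2, 4))*4)*(-8) = -5*4*(-8) = -20*(-8) = 160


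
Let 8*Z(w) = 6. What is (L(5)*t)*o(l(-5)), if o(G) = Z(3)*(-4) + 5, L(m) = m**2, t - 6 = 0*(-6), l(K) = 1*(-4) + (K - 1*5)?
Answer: 300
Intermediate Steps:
l(K) = -9 + K (l(K) = -4 + (K - 5) = -4 + (-5 + K) = -9 + K)
Z(w) = 3/4 (Z(w) = (1/8)*6 = 3/4)
t = 6 (t = 6 + 0*(-6) = 6 + 0 = 6)
o(G) = 2 (o(G) = (3/4)*(-4) + 5 = -3 + 5 = 2)
(L(5)*t)*o(l(-5)) = (5**2*6)*2 = (25*6)*2 = 150*2 = 300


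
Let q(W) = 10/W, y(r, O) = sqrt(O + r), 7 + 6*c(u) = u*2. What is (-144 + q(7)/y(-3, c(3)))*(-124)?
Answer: 17856 + 1240*I*sqrt(114)/133 ≈ 17856.0 + 99.546*I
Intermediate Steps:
c(u) = -7/6 + u/3 (c(u) = -7/6 + (u*2)/6 = -7/6 + (2*u)/6 = -7/6 + u/3)
(-144 + q(7)/y(-3, c(3)))*(-124) = (-144 + (10/7)/(sqrt((-7/6 + (1/3)*3) - 3)))*(-124) = (-144 + (10*(1/7))/(sqrt((-7/6 + 1) - 3)))*(-124) = (-144 + 10/(7*(sqrt(-1/6 - 3))))*(-124) = (-144 + 10/(7*(sqrt(-19/6))))*(-124) = (-144 + 10/(7*((I*sqrt(114)/6))))*(-124) = (-144 + 10*(-I*sqrt(114)/19)/7)*(-124) = (-144 - 10*I*sqrt(114)/133)*(-124) = 17856 + 1240*I*sqrt(114)/133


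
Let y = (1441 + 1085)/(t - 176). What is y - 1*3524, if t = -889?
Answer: -1251862/355 ≈ -3526.4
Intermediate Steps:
y = -842/355 (y = (1441 + 1085)/(-889 - 176) = 2526/(-1065) = 2526*(-1/1065) = -842/355 ≈ -2.3718)
y - 1*3524 = -842/355 - 1*3524 = -842/355 - 3524 = -1251862/355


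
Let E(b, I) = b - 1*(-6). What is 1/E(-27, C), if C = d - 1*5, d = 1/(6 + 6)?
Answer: -1/21 ≈ -0.047619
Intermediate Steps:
d = 1/12 ≈ 0.083333
C = -59/12 (C = 1/12 - 1*5 = 1/12 - 5 = -59/12 ≈ -4.9167)
E(b, I) = 6 + b (E(b, I) = b + 6 = 6 + b)
1/E(-27, C) = 1/(6 - 27) = 1/(-21) = -1/21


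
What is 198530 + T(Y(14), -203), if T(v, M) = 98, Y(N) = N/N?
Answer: 198628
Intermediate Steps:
Y(N) = 1
198530 + T(Y(14), -203) = 198530 + 98 = 198628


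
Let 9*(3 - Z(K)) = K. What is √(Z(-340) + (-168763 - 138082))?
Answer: I*√2761238/3 ≈ 553.9*I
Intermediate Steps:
Z(K) = 3 - K/9
√(Z(-340) + (-168763 - 138082)) = √((3 - ⅑*(-340)) + (-168763 - 138082)) = √((3 + 340/9) - 306845) = √(367/9 - 306845) = √(-2761238/9) = I*√2761238/3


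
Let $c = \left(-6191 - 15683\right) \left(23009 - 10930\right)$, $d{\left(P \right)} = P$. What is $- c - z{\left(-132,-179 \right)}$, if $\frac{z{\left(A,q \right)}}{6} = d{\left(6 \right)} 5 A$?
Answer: $264239806$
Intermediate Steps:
$c = -264216046$ ($c = \left(-21874\right) 12079 = -264216046$)
$z{\left(A,q \right)} = 180 A$ ($z{\left(A,q \right)} = 6 \cdot 6 \cdot 5 A = 6 \cdot 30 A = 180 A$)
$- c - z{\left(-132,-179 \right)} = \left(-1\right) \left(-264216046\right) - 180 \left(-132\right) = 264216046 - -23760 = 264216046 + 23760 = 264239806$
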